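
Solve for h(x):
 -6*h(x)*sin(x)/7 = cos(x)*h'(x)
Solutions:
 h(x) = C1*cos(x)^(6/7)


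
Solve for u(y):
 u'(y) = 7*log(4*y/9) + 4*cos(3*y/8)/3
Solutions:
 u(y) = C1 + 7*y*log(y) - 14*y*log(3) - 7*y + 14*y*log(2) + 32*sin(3*y/8)/9


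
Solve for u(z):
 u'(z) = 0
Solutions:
 u(z) = C1


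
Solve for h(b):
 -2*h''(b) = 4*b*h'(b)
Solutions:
 h(b) = C1 + C2*erf(b)


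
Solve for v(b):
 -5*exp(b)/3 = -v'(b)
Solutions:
 v(b) = C1 + 5*exp(b)/3


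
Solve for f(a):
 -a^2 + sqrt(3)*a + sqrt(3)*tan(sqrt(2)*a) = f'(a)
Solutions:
 f(a) = C1 - a^3/3 + sqrt(3)*a^2/2 - sqrt(6)*log(cos(sqrt(2)*a))/2


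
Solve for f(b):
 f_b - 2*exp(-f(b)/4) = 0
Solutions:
 f(b) = 4*log(C1 + b/2)


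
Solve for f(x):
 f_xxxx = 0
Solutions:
 f(x) = C1 + C2*x + C3*x^2 + C4*x^3


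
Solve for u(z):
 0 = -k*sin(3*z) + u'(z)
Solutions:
 u(z) = C1 - k*cos(3*z)/3


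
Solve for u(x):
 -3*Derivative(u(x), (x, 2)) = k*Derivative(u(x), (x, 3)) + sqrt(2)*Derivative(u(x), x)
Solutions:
 u(x) = C1 + C2*exp(x*(sqrt(-4*sqrt(2)*k + 9) - 3)/(2*k)) + C3*exp(-x*(sqrt(-4*sqrt(2)*k + 9) + 3)/(2*k))


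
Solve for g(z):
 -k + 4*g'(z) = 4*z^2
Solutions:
 g(z) = C1 + k*z/4 + z^3/3


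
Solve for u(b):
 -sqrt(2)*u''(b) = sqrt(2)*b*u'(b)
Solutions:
 u(b) = C1 + C2*erf(sqrt(2)*b/2)


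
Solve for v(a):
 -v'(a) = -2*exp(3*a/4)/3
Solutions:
 v(a) = C1 + 8*exp(3*a/4)/9


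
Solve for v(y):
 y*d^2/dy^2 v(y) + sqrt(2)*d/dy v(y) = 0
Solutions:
 v(y) = C1 + C2*y^(1 - sqrt(2))


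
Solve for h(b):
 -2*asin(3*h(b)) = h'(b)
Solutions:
 Integral(1/asin(3*_y), (_y, h(b))) = C1 - 2*b


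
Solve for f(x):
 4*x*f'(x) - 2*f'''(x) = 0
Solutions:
 f(x) = C1 + Integral(C2*airyai(2^(1/3)*x) + C3*airybi(2^(1/3)*x), x)


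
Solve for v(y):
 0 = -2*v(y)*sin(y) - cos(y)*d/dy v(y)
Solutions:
 v(y) = C1*cos(y)^2


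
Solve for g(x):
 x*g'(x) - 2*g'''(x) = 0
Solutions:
 g(x) = C1 + Integral(C2*airyai(2^(2/3)*x/2) + C3*airybi(2^(2/3)*x/2), x)


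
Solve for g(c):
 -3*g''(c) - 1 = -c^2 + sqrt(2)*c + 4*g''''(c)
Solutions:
 g(c) = C1 + C2*c + C3*sin(sqrt(3)*c/2) + C4*cos(sqrt(3)*c/2) + c^4/36 - sqrt(2)*c^3/18 - 11*c^2/18


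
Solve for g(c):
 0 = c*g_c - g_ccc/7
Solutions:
 g(c) = C1 + Integral(C2*airyai(7^(1/3)*c) + C3*airybi(7^(1/3)*c), c)


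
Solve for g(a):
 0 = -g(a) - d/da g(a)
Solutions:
 g(a) = C1*exp(-a)


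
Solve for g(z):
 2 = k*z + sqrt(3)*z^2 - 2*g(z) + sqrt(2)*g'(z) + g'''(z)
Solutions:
 g(z) = C1*exp(z*(-3*(1 + sqrt(2*sqrt(2)/27 + 1))^(1/3) + sqrt(2)/(1 + sqrt(2*sqrt(2)/27 + 1))^(1/3))/6)*sin(z*(sqrt(6)/(1 + sqrt(2*sqrt(2)/27 + 1))^(1/3) + 3*sqrt(3)*(1 + sqrt(2*sqrt(2)/27 + 1))^(1/3))/6) + C2*exp(z*(-3*(1 + sqrt(2*sqrt(2)/27 + 1))^(1/3) + sqrt(2)/(1 + sqrt(2*sqrt(2)/27 + 1))^(1/3))/6)*cos(z*(sqrt(6)/(1 + sqrt(2*sqrt(2)/27 + 1))^(1/3) + 3*sqrt(3)*(1 + sqrt(2*sqrt(2)/27 + 1))^(1/3))/6) + C3*exp(z*(-sqrt(2)/(3*(1 + sqrt(2*sqrt(2)/27 + 1))^(1/3)) + (1 + sqrt(2*sqrt(2)/27 + 1))^(1/3))) + k*z/2 + sqrt(2)*k/4 + sqrt(3)*z^2/2 + sqrt(6)*z/2 - 1 + sqrt(3)/2


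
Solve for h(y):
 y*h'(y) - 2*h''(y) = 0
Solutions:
 h(y) = C1 + C2*erfi(y/2)


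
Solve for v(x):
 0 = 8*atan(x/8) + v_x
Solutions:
 v(x) = C1 - 8*x*atan(x/8) + 32*log(x^2 + 64)


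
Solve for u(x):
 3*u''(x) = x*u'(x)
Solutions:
 u(x) = C1 + C2*erfi(sqrt(6)*x/6)


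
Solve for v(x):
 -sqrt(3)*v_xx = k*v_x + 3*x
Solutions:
 v(x) = C1 + C2*exp(-sqrt(3)*k*x/3) - 3*x^2/(2*k) + 3*sqrt(3)*x/k^2


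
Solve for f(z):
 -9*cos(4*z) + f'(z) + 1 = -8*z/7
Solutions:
 f(z) = C1 - 4*z^2/7 - z + 9*sin(4*z)/4


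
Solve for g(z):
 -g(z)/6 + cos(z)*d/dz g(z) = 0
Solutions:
 g(z) = C1*(sin(z) + 1)^(1/12)/(sin(z) - 1)^(1/12)


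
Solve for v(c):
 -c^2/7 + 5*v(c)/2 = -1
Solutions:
 v(c) = 2*c^2/35 - 2/5


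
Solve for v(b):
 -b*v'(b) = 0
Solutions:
 v(b) = C1


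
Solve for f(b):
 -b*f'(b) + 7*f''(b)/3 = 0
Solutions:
 f(b) = C1 + C2*erfi(sqrt(42)*b/14)


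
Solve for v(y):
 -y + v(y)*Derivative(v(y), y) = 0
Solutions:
 v(y) = -sqrt(C1 + y^2)
 v(y) = sqrt(C1 + y^2)


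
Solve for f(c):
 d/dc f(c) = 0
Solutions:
 f(c) = C1


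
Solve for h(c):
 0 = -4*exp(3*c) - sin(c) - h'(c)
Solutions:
 h(c) = C1 - 4*exp(3*c)/3 + cos(c)


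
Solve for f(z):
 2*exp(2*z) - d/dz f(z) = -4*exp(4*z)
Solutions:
 f(z) = C1 + exp(4*z) + exp(2*z)


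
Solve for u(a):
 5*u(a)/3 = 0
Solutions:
 u(a) = 0


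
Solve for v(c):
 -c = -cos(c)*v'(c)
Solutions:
 v(c) = C1 + Integral(c/cos(c), c)


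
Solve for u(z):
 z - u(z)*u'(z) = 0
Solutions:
 u(z) = -sqrt(C1 + z^2)
 u(z) = sqrt(C1 + z^2)


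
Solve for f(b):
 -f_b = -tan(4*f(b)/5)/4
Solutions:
 f(b) = -5*asin(C1*exp(b/5))/4 + 5*pi/4
 f(b) = 5*asin(C1*exp(b/5))/4


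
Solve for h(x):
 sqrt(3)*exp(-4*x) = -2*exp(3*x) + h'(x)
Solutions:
 h(x) = C1 + 2*exp(3*x)/3 - sqrt(3)*exp(-4*x)/4


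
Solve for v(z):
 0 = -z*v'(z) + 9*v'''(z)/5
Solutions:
 v(z) = C1 + Integral(C2*airyai(15^(1/3)*z/3) + C3*airybi(15^(1/3)*z/3), z)


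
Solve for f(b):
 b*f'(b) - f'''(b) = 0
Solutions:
 f(b) = C1 + Integral(C2*airyai(b) + C3*airybi(b), b)


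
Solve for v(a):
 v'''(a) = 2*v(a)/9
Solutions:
 v(a) = C3*exp(6^(1/3)*a/3) + (C1*sin(2^(1/3)*3^(5/6)*a/6) + C2*cos(2^(1/3)*3^(5/6)*a/6))*exp(-6^(1/3)*a/6)


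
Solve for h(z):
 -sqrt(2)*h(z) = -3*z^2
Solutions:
 h(z) = 3*sqrt(2)*z^2/2


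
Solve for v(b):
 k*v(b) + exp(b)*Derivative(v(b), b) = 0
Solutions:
 v(b) = C1*exp(k*exp(-b))


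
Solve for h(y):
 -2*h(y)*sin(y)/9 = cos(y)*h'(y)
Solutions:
 h(y) = C1*cos(y)^(2/9)


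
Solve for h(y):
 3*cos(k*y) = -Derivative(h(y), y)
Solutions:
 h(y) = C1 - 3*sin(k*y)/k


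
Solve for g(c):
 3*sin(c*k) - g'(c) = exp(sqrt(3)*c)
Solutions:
 g(c) = C1 - sqrt(3)*exp(sqrt(3)*c)/3 - 3*cos(c*k)/k


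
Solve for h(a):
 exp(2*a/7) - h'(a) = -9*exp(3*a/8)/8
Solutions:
 h(a) = C1 + 3*exp(3*a/8) + 7*exp(2*a/7)/2


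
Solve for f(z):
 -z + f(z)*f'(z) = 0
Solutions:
 f(z) = -sqrt(C1 + z^2)
 f(z) = sqrt(C1 + z^2)


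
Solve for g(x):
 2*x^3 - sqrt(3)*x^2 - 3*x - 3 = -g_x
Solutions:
 g(x) = C1 - x^4/2 + sqrt(3)*x^3/3 + 3*x^2/2 + 3*x


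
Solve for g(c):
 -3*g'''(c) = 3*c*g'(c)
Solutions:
 g(c) = C1 + Integral(C2*airyai(-c) + C3*airybi(-c), c)


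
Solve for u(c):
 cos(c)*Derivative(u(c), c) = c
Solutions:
 u(c) = C1 + Integral(c/cos(c), c)


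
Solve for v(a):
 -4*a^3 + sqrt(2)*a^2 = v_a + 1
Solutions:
 v(a) = C1 - a^4 + sqrt(2)*a^3/3 - a


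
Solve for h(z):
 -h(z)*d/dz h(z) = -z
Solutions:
 h(z) = -sqrt(C1 + z^2)
 h(z) = sqrt(C1 + z^2)


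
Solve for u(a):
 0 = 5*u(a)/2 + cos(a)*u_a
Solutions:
 u(a) = C1*(sin(a) - 1)^(5/4)/(sin(a) + 1)^(5/4)


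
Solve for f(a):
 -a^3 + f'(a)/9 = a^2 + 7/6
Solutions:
 f(a) = C1 + 9*a^4/4 + 3*a^3 + 21*a/2


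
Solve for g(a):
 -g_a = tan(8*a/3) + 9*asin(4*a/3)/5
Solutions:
 g(a) = C1 - 9*a*asin(4*a/3)/5 - 9*sqrt(9 - 16*a^2)/20 + 3*log(cos(8*a/3))/8


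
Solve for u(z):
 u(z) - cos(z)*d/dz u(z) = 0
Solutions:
 u(z) = C1*sqrt(sin(z) + 1)/sqrt(sin(z) - 1)


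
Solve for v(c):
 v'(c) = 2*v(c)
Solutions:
 v(c) = C1*exp(2*c)


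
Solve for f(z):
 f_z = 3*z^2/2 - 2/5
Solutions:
 f(z) = C1 + z^3/2 - 2*z/5


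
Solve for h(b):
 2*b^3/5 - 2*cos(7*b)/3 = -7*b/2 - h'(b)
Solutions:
 h(b) = C1 - b^4/10 - 7*b^2/4 + 2*sin(7*b)/21


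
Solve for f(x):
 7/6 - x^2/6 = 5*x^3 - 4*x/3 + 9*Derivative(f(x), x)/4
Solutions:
 f(x) = C1 - 5*x^4/9 - 2*x^3/81 + 8*x^2/27 + 14*x/27


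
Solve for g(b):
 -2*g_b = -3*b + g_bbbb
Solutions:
 g(b) = C1 + C4*exp(-2^(1/3)*b) + 3*b^2/4 + (C2*sin(2^(1/3)*sqrt(3)*b/2) + C3*cos(2^(1/3)*sqrt(3)*b/2))*exp(2^(1/3)*b/2)


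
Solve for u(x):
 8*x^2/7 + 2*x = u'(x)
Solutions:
 u(x) = C1 + 8*x^3/21 + x^2


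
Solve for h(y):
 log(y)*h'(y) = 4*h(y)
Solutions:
 h(y) = C1*exp(4*li(y))


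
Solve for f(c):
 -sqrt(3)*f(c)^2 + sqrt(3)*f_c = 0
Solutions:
 f(c) = -1/(C1 + c)


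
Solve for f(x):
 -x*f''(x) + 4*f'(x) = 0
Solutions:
 f(x) = C1 + C2*x^5


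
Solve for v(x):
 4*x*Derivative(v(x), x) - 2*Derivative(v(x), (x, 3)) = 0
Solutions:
 v(x) = C1 + Integral(C2*airyai(2^(1/3)*x) + C3*airybi(2^(1/3)*x), x)


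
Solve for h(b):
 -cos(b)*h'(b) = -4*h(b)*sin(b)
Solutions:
 h(b) = C1/cos(b)^4


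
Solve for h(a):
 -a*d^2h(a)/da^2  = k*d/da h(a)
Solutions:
 h(a) = C1 + a^(1 - re(k))*(C2*sin(log(a)*Abs(im(k))) + C3*cos(log(a)*im(k)))


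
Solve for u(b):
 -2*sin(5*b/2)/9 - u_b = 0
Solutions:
 u(b) = C1 + 4*cos(5*b/2)/45


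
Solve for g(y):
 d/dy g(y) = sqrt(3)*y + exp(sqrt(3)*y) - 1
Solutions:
 g(y) = C1 + sqrt(3)*y^2/2 - y + sqrt(3)*exp(sqrt(3)*y)/3


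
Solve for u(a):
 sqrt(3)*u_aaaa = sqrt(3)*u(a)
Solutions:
 u(a) = C1*exp(-a) + C2*exp(a) + C3*sin(a) + C4*cos(a)


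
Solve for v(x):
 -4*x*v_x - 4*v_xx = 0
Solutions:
 v(x) = C1 + C2*erf(sqrt(2)*x/2)


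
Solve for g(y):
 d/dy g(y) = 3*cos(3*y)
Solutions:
 g(y) = C1 + sin(3*y)


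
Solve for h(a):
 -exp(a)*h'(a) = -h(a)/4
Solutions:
 h(a) = C1*exp(-exp(-a)/4)


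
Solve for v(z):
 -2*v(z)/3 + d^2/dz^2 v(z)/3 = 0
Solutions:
 v(z) = C1*exp(-sqrt(2)*z) + C2*exp(sqrt(2)*z)


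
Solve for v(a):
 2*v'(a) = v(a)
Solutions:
 v(a) = C1*exp(a/2)


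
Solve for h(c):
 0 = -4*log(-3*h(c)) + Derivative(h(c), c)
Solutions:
 -Integral(1/(log(-_y) + log(3)), (_y, h(c)))/4 = C1 - c


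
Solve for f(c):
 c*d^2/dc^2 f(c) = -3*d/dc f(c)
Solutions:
 f(c) = C1 + C2/c^2


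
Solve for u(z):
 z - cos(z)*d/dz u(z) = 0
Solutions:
 u(z) = C1 + Integral(z/cos(z), z)


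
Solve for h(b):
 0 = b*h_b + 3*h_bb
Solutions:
 h(b) = C1 + C2*erf(sqrt(6)*b/6)


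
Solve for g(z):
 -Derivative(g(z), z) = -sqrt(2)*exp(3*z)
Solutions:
 g(z) = C1 + sqrt(2)*exp(3*z)/3


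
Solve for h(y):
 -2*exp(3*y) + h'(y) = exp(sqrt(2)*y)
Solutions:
 h(y) = C1 + 2*exp(3*y)/3 + sqrt(2)*exp(sqrt(2)*y)/2


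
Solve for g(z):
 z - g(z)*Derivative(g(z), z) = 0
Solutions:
 g(z) = -sqrt(C1 + z^2)
 g(z) = sqrt(C1 + z^2)


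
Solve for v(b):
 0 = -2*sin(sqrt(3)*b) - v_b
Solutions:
 v(b) = C1 + 2*sqrt(3)*cos(sqrt(3)*b)/3


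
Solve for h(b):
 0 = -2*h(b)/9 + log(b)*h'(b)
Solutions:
 h(b) = C1*exp(2*li(b)/9)


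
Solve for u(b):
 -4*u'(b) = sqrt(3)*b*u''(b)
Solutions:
 u(b) = C1 + C2*b^(1 - 4*sqrt(3)/3)


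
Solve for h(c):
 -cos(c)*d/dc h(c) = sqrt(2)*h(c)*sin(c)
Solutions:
 h(c) = C1*cos(c)^(sqrt(2))


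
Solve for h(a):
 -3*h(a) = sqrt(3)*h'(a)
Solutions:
 h(a) = C1*exp(-sqrt(3)*a)


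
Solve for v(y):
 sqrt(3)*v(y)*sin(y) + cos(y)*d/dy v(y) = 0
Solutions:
 v(y) = C1*cos(y)^(sqrt(3))


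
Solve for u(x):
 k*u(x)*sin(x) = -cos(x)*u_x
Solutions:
 u(x) = C1*exp(k*log(cos(x)))


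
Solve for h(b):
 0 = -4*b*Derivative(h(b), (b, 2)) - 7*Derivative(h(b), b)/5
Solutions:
 h(b) = C1 + C2*b^(13/20)


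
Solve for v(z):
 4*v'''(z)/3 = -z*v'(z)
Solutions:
 v(z) = C1 + Integral(C2*airyai(-6^(1/3)*z/2) + C3*airybi(-6^(1/3)*z/2), z)


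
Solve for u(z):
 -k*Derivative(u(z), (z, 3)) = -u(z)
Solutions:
 u(z) = C1*exp(z*(1/k)^(1/3)) + C2*exp(z*(-1 + sqrt(3)*I)*(1/k)^(1/3)/2) + C3*exp(-z*(1 + sqrt(3)*I)*(1/k)^(1/3)/2)


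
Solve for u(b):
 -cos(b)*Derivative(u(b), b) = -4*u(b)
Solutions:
 u(b) = C1*(sin(b)^2 + 2*sin(b) + 1)/(sin(b)^2 - 2*sin(b) + 1)


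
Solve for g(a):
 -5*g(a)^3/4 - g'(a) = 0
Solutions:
 g(a) = -sqrt(2)*sqrt(-1/(C1 - 5*a))
 g(a) = sqrt(2)*sqrt(-1/(C1 - 5*a))


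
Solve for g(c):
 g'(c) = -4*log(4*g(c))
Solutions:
 Integral(1/(log(_y) + 2*log(2)), (_y, g(c)))/4 = C1 - c


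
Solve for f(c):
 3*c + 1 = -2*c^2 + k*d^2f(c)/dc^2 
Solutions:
 f(c) = C1 + C2*c + c^4/(6*k) + c^3/(2*k) + c^2/(2*k)


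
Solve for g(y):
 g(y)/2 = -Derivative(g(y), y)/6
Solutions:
 g(y) = C1*exp(-3*y)


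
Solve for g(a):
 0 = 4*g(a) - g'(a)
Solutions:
 g(a) = C1*exp(4*a)


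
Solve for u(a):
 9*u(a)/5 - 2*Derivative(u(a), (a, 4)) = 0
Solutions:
 u(a) = C1*exp(-10^(3/4)*sqrt(3)*a/10) + C2*exp(10^(3/4)*sqrt(3)*a/10) + C3*sin(10^(3/4)*sqrt(3)*a/10) + C4*cos(10^(3/4)*sqrt(3)*a/10)


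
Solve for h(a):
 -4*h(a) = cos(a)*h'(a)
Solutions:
 h(a) = C1*(sin(a)^2 - 2*sin(a) + 1)/(sin(a)^2 + 2*sin(a) + 1)


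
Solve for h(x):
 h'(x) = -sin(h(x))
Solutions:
 h(x) = -acos((-C1 - exp(2*x))/(C1 - exp(2*x))) + 2*pi
 h(x) = acos((-C1 - exp(2*x))/(C1 - exp(2*x)))


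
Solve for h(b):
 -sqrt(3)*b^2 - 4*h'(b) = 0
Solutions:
 h(b) = C1 - sqrt(3)*b^3/12


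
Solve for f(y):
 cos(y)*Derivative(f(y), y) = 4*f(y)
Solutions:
 f(y) = C1*(sin(y)^2 + 2*sin(y) + 1)/(sin(y)^2 - 2*sin(y) + 1)


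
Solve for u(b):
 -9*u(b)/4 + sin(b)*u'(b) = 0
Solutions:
 u(b) = C1*(cos(b) - 1)^(9/8)/(cos(b) + 1)^(9/8)


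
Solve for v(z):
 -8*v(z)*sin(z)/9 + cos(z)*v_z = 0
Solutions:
 v(z) = C1/cos(z)^(8/9)


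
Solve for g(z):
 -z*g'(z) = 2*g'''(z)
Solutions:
 g(z) = C1 + Integral(C2*airyai(-2^(2/3)*z/2) + C3*airybi(-2^(2/3)*z/2), z)


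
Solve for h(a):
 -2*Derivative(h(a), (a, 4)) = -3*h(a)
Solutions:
 h(a) = C1*exp(-2^(3/4)*3^(1/4)*a/2) + C2*exp(2^(3/4)*3^(1/4)*a/2) + C3*sin(2^(3/4)*3^(1/4)*a/2) + C4*cos(2^(3/4)*3^(1/4)*a/2)


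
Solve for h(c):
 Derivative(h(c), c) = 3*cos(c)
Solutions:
 h(c) = C1 + 3*sin(c)


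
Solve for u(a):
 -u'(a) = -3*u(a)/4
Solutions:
 u(a) = C1*exp(3*a/4)


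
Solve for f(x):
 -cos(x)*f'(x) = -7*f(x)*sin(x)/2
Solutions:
 f(x) = C1/cos(x)^(7/2)


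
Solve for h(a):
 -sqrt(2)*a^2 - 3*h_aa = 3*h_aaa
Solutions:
 h(a) = C1 + C2*a + C3*exp(-a) - sqrt(2)*a^4/36 + sqrt(2)*a^3/9 - sqrt(2)*a^2/3


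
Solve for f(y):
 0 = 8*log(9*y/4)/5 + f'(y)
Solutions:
 f(y) = C1 - 8*y*log(y)/5 - 16*y*log(3)/5 + 8*y/5 + 16*y*log(2)/5


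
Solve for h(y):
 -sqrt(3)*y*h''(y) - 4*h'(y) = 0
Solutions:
 h(y) = C1 + C2*y^(1 - 4*sqrt(3)/3)


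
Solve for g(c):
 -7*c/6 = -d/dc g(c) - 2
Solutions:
 g(c) = C1 + 7*c^2/12 - 2*c


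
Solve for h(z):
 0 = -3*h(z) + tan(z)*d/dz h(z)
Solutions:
 h(z) = C1*sin(z)^3


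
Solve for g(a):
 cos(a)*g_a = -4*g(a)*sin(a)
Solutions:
 g(a) = C1*cos(a)^4


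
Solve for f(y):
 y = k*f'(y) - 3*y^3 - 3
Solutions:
 f(y) = C1 + 3*y^4/(4*k) + y^2/(2*k) + 3*y/k


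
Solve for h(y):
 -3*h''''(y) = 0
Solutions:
 h(y) = C1 + C2*y + C3*y^2 + C4*y^3


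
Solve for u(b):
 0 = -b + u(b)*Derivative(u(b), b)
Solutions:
 u(b) = -sqrt(C1 + b^2)
 u(b) = sqrt(C1 + b^2)


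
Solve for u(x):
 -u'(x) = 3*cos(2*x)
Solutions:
 u(x) = C1 - 3*sin(2*x)/2


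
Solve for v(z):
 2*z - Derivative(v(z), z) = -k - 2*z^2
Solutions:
 v(z) = C1 + k*z + 2*z^3/3 + z^2


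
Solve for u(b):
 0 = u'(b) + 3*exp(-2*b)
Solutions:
 u(b) = C1 + 3*exp(-2*b)/2


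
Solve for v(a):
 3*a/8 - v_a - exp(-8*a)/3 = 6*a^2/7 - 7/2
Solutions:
 v(a) = C1 - 2*a^3/7 + 3*a^2/16 + 7*a/2 + exp(-8*a)/24


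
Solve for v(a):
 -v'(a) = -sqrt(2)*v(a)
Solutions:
 v(a) = C1*exp(sqrt(2)*a)


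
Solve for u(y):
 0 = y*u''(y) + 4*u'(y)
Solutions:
 u(y) = C1 + C2/y^3


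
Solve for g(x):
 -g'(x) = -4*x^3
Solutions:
 g(x) = C1 + x^4


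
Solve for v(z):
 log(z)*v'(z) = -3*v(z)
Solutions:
 v(z) = C1*exp(-3*li(z))


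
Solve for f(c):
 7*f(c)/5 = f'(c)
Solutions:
 f(c) = C1*exp(7*c/5)


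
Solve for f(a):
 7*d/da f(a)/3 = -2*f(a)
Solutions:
 f(a) = C1*exp(-6*a/7)


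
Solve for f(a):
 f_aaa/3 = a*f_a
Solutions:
 f(a) = C1 + Integral(C2*airyai(3^(1/3)*a) + C3*airybi(3^(1/3)*a), a)


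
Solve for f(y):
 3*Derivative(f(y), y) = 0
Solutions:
 f(y) = C1


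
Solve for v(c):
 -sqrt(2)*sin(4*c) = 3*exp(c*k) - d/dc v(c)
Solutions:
 v(c) = C1 - sqrt(2)*cos(4*c)/4 + 3*exp(c*k)/k


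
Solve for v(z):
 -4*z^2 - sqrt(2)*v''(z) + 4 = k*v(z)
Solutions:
 v(z) = C1*exp(-2^(3/4)*z*sqrt(-k)/2) + C2*exp(2^(3/4)*z*sqrt(-k)/2) - 4*z^2/k + 4/k + 8*sqrt(2)/k^2


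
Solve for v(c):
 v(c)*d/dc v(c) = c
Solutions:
 v(c) = -sqrt(C1 + c^2)
 v(c) = sqrt(C1 + c^2)


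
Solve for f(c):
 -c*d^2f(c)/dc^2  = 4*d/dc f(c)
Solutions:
 f(c) = C1 + C2/c^3


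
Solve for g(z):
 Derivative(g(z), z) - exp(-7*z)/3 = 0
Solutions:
 g(z) = C1 - exp(-7*z)/21


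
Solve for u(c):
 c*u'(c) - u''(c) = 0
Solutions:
 u(c) = C1 + C2*erfi(sqrt(2)*c/2)


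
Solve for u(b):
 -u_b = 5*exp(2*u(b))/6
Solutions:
 u(b) = log(-1/(C1 - 5*b))/2 + log(3)/2
 u(b) = log(-sqrt(1/(C1 + 5*b))) + log(3)/2


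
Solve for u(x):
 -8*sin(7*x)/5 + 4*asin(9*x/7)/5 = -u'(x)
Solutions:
 u(x) = C1 - 4*x*asin(9*x/7)/5 - 4*sqrt(49 - 81*x^2)/45 - 8*cos(7*x)/35


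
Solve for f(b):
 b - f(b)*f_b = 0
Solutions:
 f(b) = -sqrt(C1 + b^2)
 f(b) = sqrt(C1 + b^2)


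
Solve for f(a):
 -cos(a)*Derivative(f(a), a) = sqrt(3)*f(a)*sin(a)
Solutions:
 f(a) = C1*cos(a)^(sqrt(3))


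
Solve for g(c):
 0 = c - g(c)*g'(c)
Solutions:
 g(c) = -sqrt(C1 + c^2)
 g(c) = sqrt(C1 + c^2)


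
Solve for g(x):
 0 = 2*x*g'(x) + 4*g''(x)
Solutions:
 g(x) = C1 + C2*erf(x/2)


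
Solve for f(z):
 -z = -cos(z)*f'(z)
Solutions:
 f(z) = C1 + Integral(z/cos(z), z)


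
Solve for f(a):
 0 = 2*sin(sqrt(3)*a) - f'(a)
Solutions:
 f(a) = C1 - 2*sqrt(3)*cos(sqrt(3)*a)/3


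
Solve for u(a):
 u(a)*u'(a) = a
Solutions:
 u(a) = -sqrt(C1 + a^2)
 u(a) = sqrt(C1 + a^2)


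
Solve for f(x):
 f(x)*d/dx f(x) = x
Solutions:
 f(x) = -sqrt(C1 + x^2)
 f(x) = sqrt(C1 + x^2)


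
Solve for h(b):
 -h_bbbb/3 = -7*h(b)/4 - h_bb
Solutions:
 h(b) = C1*exp(-sqrt(2)*b*sqrt(3 + sqrt(30))/2) + C2*exp(sqrt(2)*b*sqrt(3 + sqrt(30))/2) + C3*sin(sqrt(2)*b*sqrt(-3 + sqrt(30))/2) + C4*cos(sqrt(2)*b*sqrt(-3 + sqrt(30))/2)


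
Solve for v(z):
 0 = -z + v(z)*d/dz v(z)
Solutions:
 v(z) = -sqrt(C1 + z^2)
 v(z) = sqrt(C1 + z^2)


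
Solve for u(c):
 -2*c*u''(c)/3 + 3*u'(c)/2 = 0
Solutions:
 u(c) = C1 + C2*c^(13/4)


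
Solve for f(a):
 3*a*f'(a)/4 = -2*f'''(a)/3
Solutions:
 f(a) = C1 + Integral(C2*airyai(-3^(2/3)*a/2) + C3*airybi(-3^(2/3)*a/2), a)


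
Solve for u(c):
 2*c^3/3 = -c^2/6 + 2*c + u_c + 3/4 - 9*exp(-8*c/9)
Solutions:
 u(c) = C1 + c^4/6 + c^3/18 - c^2 - 3*c/4 - 81*exp(-8*c/9)/8


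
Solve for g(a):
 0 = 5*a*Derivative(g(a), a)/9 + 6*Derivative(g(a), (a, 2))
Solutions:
 g(a) = C1 + C2*erf(sqrt(15)*a/18)


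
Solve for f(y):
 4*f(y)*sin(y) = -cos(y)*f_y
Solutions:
 f(y) = C1*cos(y)^4


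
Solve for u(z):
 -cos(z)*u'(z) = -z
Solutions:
 u(z) = C1 + Integral(z/cos(z), z)


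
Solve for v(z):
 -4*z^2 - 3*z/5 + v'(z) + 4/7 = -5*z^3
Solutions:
 v(z) = C1 - 5*z^4/4 + 4*z^3/3 + 3*z^2/10 - 4*z/7


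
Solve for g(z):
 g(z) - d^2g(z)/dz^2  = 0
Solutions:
 g(z) = C1*exp(-z) + C2*exp(z)


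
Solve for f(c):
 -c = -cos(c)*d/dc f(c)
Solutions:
 f(c) = C1 + Integral(c/cos(c), c)


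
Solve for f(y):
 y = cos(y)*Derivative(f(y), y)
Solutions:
 f(y) = C1 + Integral(y/cos(y), y)


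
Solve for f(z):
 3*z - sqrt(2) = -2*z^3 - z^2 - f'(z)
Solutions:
 f(z) = C1 - z^4/2 - z^3/3 - 3*z^2/2 + sqrt(2)*z


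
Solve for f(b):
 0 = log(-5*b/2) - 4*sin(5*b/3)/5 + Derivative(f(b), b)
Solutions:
 f(b) = C1 - b*log(-b) - b*log(5) + b*log(2) + b - 12*cos(5*b/3)/25


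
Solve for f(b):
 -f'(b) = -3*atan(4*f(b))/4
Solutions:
 Integral(1/atan(4*_y), (_y, f(b))) = C1 + 3*b/4


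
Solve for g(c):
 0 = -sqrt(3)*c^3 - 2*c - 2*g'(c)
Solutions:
 g(c) = C1 - sqrt(3)*c^4/8 - c^2/2


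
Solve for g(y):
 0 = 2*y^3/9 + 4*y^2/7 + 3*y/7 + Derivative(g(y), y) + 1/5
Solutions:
 g(y) = C1 - y^4/18 - 4*y^3/21 - 3*y^2/14 - y/5


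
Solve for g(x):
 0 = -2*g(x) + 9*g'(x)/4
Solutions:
 g(x) = C1*exp(8*x/9)


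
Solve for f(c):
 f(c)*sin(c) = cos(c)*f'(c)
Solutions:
 f(c) = C1/cos(c)


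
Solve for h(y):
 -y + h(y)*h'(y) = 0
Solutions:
 h(y) = -sqrt(C1 + y^2)
 h(y) = sqrt(C1 + y^2)


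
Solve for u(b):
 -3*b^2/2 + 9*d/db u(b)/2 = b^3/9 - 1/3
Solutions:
 u(b) = C1 + b^4/162 + b^3/9 - 2*b/27


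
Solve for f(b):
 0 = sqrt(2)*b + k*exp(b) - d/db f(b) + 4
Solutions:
 f(b) = C1 + sqrt(2)*b^2/2 + 4*b + k*exp(b)


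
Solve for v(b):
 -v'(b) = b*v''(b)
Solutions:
 v(b) = C1 + C2*log(b)


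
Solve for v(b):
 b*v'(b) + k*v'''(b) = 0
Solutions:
 v(b) = C1 + Integral(C2*airyai(b*(-1/k)^(1/3)) + C3*airybi(b*(-1/k)^(1/3)), b)


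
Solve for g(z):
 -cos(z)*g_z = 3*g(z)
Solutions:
 g(z) = C1*(sin(z) - 1)^(3/2)/(sin(z) + 1)^(3/2)


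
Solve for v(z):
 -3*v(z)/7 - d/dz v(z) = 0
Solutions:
 v(z) = C1*exp(-3*z/7)


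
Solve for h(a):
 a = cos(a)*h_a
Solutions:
 h(a) = C1 + Integral(a/cos(a), a)


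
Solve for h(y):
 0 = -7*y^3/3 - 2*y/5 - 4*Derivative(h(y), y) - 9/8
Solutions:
 h(y) = C1 - 7*y^4/48 - y^2/20 - 9*y/32


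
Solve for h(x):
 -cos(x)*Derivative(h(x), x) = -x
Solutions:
 h(x) = C1 + Integral(x/cos(x), x)


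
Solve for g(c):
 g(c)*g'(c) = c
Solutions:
 g(c) = -sqrt(C1 + c^2)
 g(c) = sqrt(C1 + c^2)


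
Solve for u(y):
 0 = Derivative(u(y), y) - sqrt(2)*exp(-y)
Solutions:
 u(y) = C1 - sqrt(2)*exp(-y)


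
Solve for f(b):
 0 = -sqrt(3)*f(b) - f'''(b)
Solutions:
 f(b) = C3*exp(-3^(1/6)*b) + (C1*sin(3^(2/3)*b/2) + C2*cos(3^(2/3)*b/2))*exp(3^(1/6)*b/2)


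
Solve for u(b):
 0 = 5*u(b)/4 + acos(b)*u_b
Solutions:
 u(b) = C1*exp(-5*Integral(1/acos(b), b)/4)


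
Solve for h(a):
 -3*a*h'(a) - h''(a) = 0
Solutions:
 h(a) = C1 + C2*erf(sqrt(6)*a/2)


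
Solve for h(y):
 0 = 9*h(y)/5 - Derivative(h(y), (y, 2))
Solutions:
 h(y) = C1*exp(-3*sqrt(5)*y/5) + C2*exp(3*sqrt(5)*y/5)


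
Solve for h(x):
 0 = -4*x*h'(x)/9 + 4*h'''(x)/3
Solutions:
 h(x) = C1 + Integral(C2*airyai(3^(2/3)*x/3) + C3*airybi(3^(2/3)*x/3), x)


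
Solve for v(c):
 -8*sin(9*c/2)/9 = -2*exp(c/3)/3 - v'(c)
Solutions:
 v(c) = C1 - 2*exp(c/3) - 16*cos(9*c/2)/81


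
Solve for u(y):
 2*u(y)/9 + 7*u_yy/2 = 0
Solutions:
 u(y) = C1*sin(2*sqrt(7)*y/21) + C2*cos(2*sqrt(7)*y/21)


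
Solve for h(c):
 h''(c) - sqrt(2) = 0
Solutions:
 h(c) = C1 + C2*c + sqrt(2)*c^2/2


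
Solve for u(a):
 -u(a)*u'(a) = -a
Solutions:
 u(a) = -sqrt(C1 + a^2)
 u(a) = sqrt(C1 + a^2)


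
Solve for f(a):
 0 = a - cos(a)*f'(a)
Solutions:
 f(a) = C1 + Integral(a/cos(a), a)


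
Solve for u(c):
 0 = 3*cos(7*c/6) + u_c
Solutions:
 u(c) = C1 - 18*sin(7*c/6)/7


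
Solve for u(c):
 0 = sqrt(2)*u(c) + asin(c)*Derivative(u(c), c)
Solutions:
 u(c) = C1*exp(-sqrt(2)*Integral(1/asin(c), c))


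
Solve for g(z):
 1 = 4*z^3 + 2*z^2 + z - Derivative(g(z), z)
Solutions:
 g(z) = C1 + z^4 + 2*z^3/3 + z^2/2 - z


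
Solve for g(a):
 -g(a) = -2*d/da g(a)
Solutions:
 g(a) = C1*exp(a/2)


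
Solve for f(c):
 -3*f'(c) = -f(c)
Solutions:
 f(c) = C1*exp(c/3)


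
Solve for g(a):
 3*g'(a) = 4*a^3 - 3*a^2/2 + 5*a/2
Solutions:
 g(a) = C1 + a^4/3 - a^3/6 + 5*a^2/12


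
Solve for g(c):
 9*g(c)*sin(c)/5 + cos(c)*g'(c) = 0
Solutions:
 g(c) = C1*cos(c)^(9/5)


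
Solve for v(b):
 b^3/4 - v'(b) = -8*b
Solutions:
 v(b) = C1 + b^4/16 + 4*b^2


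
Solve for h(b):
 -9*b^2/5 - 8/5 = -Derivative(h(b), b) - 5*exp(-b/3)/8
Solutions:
 h(b) = C1 + 3*b^3/5 + 8*b/5 + 15*exp(-b/3)/8


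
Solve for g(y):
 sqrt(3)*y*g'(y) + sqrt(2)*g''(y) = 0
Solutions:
 g(y) = C1 + C2*erf(6^(1/4)*y/2)


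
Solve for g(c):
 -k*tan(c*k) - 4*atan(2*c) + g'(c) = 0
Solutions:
 g(c) = C1 + 4*c*atan(2*c) + k*Piecewise((-log(cos(c*k))/k, Ne(k, 0)), (0, True)) - log(4*c^2 + 1)


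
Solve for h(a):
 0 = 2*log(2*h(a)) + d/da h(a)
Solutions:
 Integral(1/(log(_y) + log(2)), (_y, h(a)))/2 = C1 - a


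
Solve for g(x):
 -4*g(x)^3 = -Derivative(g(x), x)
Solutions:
 g(x) = -sqrt(2)*sqrt(-1/(C1 + 4*x))/2
 g(x) = sqrt(2)*sqrt(-1/(C1 + 4*x))/2


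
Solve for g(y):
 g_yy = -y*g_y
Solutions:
 g(y) = C1 + C2*erf(sqrt(2)*y/2)


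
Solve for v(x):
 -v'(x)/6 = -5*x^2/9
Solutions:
 v(x) = C1 + 10*x^3/9


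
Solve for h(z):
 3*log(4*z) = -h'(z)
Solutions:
 h(z) = C1 - 3*z*log(z) - z*log(64) + 3*z


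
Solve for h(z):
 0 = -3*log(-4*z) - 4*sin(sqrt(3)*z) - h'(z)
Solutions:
 h(z) = C1 - 3*z*log(-z) - 6*z*log(2) + 3*z + 4*sqrt(3)*cos(sqrt(3)*z)/3


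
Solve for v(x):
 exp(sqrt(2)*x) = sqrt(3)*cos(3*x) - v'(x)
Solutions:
 v(x) = C1 - sqrt(2)*exp(sqrt(2)*x)/2 + sqrt(3)*sin(3*x)/3


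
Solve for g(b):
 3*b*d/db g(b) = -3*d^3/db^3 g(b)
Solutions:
 g(b) = C1 + Integral(C2*airyai(-b) + C3*airybi(-b), b)


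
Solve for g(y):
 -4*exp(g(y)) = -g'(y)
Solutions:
 g(y) = log(-1/(C1 + 4*y))


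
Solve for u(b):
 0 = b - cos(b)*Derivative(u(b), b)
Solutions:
 u(b) = C1 + Integral(b/cos(b), b)


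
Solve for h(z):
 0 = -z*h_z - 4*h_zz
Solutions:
 h(z) = C1 + C2*erf(sqrt(2)*z/4)


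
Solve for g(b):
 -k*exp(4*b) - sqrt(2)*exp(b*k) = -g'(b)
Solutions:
 g(b) = C1 + k*exp(4*b)/4 + sqrt(2)*exp(b*k)/k


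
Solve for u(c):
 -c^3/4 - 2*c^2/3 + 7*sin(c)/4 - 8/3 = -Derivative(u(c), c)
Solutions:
 u(c) = C1 + c^4/16 + 2*c^3/9 + 8*c/3 + 7*cos(c)/4


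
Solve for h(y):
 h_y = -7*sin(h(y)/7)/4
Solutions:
 7*y/4 + 7*log(cos(h(y)/7) - 1)/2 - 7*log(cos(h(y)/7) + 1)/2 = C1


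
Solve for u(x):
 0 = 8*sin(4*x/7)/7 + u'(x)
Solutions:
 u(x) = C1 + 2*cos(4*x/7)


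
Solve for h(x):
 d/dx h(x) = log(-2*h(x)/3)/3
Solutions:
 -3*Integral(1/(log(-_y) - log(3) + log(2)), (_y, h(x))) = C1 - x


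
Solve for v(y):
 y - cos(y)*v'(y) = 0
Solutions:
 v(y) = C1 + Integral(y/cos(y), y)


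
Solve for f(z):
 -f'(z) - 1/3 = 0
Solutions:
 f(z) = C1 - z/3


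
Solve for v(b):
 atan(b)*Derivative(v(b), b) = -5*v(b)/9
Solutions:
 v(b) = C1*exp(-5*Integral(1/atan(b), b)/9)


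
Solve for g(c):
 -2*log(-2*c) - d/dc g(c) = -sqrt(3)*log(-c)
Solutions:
 g(c) = C1 + c*(-2 + sqrt(3))*log(-c) + c*(-sqrt(3) - 2*log(2) + 2)


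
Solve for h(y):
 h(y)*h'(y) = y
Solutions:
 h(y) = -sqrt(C1 + y^2)
 h(y) = sqrt(C1 + y^2)


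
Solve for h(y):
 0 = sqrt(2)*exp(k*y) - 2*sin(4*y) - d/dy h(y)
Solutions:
 h(y) = C1 + cos(4*y)/2 + sqrt(2)*exp(k*y)/k


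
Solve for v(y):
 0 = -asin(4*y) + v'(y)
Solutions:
 v(y) = C1 + y*asin(4*y) + sqrt(1 - 16*y^2)/4


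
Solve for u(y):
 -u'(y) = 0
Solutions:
 u(y) = C1


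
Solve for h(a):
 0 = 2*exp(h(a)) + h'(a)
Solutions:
 h(a) = log(1/(C1 + 2*a))


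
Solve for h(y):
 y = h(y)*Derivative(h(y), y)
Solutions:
 h(y) = -sqrt(C1 + y^2)
 h(y) = sqrt(C1 + y^2)


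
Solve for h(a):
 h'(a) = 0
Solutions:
 h(a) = C1


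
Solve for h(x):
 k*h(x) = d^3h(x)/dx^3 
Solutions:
 h(x) = C1*exp(k^(1/3)*x) + C2*exp(k^(1/3)*x*(-1 + sqrt(3)*I)/2) + C3*exp(-k^(1/3)*x*(1 + sqrt(3)*I)/2)


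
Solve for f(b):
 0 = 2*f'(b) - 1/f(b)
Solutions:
 f(b) = -sqrt(C1 + b)
 f(b) = sqrt(C1 + b)


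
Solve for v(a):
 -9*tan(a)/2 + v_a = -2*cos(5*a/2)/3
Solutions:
 v(a) = C1 - 9*log(cos(a))/2 - 4*sin(5*a/2)/15


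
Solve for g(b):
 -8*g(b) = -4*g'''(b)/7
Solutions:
 g(b) = C3*exp(14^(1/3)*b) + (C1*sin(14^(1/3)*sqrt(3)*b/2) + C2*cos(14^(1/3)*sqrt(3)*b/2))*exp(-14^(1/3)*b/2)


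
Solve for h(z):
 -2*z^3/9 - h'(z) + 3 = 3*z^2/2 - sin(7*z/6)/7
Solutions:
 h(z) = C1 - z^4/18 - z^3/2 + 3*z - 6*cos(7*z/6)/49


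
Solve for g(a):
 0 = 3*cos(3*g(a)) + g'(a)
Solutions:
 g(a) = -asin((C1 + exp(18*a))/(C1 - exp(18*a)))/3 + pi/3
 g(a) = asin((C1 + exp(18*a))/(C1 - exp(18*a)))/3


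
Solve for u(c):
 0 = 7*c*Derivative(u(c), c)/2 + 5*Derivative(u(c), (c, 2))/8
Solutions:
 u(c) = C1 + C2*erf(sqrt(70)*c/5)


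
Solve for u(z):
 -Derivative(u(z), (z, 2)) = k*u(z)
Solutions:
 u(z) = C1*exp(-z*sqrt(-k)) + C2*exp(z*sqrt(-k))


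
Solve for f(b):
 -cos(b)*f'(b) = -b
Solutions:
 f(b) = C1 + Integral(b/cos(b), b)


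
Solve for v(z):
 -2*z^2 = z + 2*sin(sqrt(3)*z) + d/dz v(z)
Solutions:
 v(z) = C1 - 2*z^3/3 - z^2/2 + 2*sqrt(3)*cos(sqrt(3)*z)/3


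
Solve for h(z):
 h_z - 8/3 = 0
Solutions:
 h(z) = C1 + 8*z/3


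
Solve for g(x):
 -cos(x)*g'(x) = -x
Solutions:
 g(x) = C1 + Integral(x/cos(x), x)


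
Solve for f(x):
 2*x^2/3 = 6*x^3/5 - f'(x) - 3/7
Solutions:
 f(x) = C1 + 3*x^4/10 - 2*x^3/9 - 3*x/7


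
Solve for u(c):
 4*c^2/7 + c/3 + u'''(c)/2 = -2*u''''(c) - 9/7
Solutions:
 u(c) = C1 + C2*c + C3*c^2 + C4*exp(-c/4) - 2*c^5/105 + 89*c^4/252 - 383*c^3/63


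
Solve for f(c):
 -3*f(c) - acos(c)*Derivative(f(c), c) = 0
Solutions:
 f(c) = C1*exp(-3*Integral(1/acos(c), c))


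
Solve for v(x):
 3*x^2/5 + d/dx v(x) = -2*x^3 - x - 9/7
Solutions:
 v(x) = C1 - x^4/2 - x^3/5 - x^2/2 - 9*x/7


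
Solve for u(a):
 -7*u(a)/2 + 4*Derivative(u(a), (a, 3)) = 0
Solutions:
 u(a) = C3*exp(7^(1/3)*a/2) + (C1*sin(sqrt(3)*7^(1/3)*a/4) + C2*cos(sqrt(3)*7^(1/3)*a/4))*exp(-7^(1/3)*a/4)


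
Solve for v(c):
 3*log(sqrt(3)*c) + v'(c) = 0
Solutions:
 v(c) = C1 - 3*c*log(c) - 3*c*log(3)/2 + 3*c


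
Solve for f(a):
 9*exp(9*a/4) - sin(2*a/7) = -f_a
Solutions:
 f(a) = C1 - 4*exp(9*a/4) - 7*cos(2*a/7)/2


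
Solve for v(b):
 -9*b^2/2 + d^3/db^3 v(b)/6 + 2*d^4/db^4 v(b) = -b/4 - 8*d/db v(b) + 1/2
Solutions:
 v(b) = C1 + C2*exp(b*(-2 + (432*sqrt(46657) + 93313)^(-1/3) + (432*sqrt(46657) + 93313)^(1/3))/72)*sin(sqrt(3)*b*(-(432*sqrt(46657) + 93313)^(1/3) + (432*sqrt(46657) + 93313)^(-1/3))/72) + C3*exp(b*(-2 + (432*sqrt(46657) + 93313)^(-1/3) + (432*sqrt(46657) + 93313)^(1/3))/72)*cos(sqrt(3)*b*(-(432*sqrt(46657) + 93313)^(1/3) + (432*sqrt(46657) + 93313)^(-1/3))/72) + C4*exp(-b*((432*sqrt(46657) + 93313)^(-1/3) + 1 + (432*sqrt(46657) + 93313)^(1/3))/36) + 3*b^3/16 - b^2/64 + 5*b/128


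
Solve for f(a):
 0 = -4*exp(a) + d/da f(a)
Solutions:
 f(a) = C1 + 4*exp(a)


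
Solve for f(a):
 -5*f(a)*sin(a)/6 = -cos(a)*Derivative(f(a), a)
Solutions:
 f(a) = C1/cos(a)^(5/6)


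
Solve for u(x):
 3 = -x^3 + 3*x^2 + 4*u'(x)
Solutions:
 u(x) = C1 + x^4/16 - x^3/4 + 3*x/4


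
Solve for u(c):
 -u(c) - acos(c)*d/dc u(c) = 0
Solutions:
 u(c) = C1*exp(-Integral(1/acos(c), c))


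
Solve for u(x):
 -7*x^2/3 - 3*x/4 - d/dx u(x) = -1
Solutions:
 u(x) = C1 - 7*x^3/9 - 3*x^2/8 + x


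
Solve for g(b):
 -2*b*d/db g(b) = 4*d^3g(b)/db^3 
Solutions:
 g(b) = C1 + Integral(C2*airyai(-2^(2/3)*b/2) + C3*airybi(-2^(2/3)*b/2), b)


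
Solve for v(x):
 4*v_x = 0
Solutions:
 v(x) = C1


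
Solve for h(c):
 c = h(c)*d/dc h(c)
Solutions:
 h(c) = -sqrt(C1 + c^2)
 h(c) = sqrt(C1 + c^2)


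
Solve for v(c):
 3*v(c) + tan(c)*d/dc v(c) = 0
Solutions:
 v(c) = C1/sin(c)^3


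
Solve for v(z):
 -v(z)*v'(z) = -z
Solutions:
 v(z) = -sqrt(C1 + z^2)
 v(z) = sqrt(C1 + z^2)


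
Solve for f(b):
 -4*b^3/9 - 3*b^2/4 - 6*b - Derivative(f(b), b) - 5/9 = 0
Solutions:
 f(b) = C1 - b^4/9 - b^3/4 - 3*b^2 - 5*b/9


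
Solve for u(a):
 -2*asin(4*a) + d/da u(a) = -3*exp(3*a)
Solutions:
 u(a) = C1 + 2*a*asin(4*a) + sqrt(1 - 16*a^2)/2 - exp(3*a)


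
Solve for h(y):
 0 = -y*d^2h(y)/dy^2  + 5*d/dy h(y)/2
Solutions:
 h(y) = C1 + C2*y^(7/2)


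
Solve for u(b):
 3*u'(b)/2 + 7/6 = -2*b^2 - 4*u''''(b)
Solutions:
 u(b) = C1 + C4*exp(-3^(1/3)*b/2) - 4*b^3/9 - 7*b/9 + (C2*sin(3^(5/6)*b/4) + C3*cos(3^(5/6)*b/4))*exp(3^(1/3)*b/4)


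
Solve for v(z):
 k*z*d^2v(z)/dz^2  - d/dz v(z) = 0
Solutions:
 v(z) = C1 + z^(((re(k) + 1)*re(k) + im(k)^2)/(re(k)^2 + im(k)^2))*(C2*sin(log(z)*Abs(im(k))/(re(k)^2 + im(k)^2)) + C3*cos(log(z)*im(k)/(re(k)^2 + im(k)^2)))


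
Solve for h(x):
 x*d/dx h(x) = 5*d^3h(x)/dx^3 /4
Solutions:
 h(x) = C1 + Integral(C2*airyai(10^(2/3)*x/5) + C3*airybi(10^(2/3)*x/5), x)


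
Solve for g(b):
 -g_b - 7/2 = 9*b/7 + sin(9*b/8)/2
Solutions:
 g(b) = C1 - 9*b^2/14 - 7*b/2 + 4*cos(9*b/8)/9


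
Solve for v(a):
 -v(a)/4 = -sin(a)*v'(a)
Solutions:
 v(a) = C1*(cos(a) - 1)^(1/8)/(cos(a) + 1)^(1/8)


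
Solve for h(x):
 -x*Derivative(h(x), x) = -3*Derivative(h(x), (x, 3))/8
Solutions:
 h(x) = C1 + Integral(C2*airyai(2*3^(2/3)*x/3) + C3*airybi(2*3^(2/3)*x/3), x)


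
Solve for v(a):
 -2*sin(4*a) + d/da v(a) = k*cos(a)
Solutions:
 v(a) = C1 + k*sin(a) - cos(4*a)/2


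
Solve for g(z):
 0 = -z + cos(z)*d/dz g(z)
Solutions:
 g(z) = C1 + Integral(z/cos(z), z)


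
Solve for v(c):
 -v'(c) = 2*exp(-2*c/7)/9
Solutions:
 v(c) = C1 + 7*exp(-2*c/7)/9


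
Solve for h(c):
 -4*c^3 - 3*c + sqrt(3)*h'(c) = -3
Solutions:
 h(c) = C1 + sqrt(3)*c^4/3 + sqrt(3)*c^2/2 - sqrt(3)*c


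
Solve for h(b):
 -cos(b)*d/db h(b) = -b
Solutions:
 h(b) = C1 + Integral(b/cos(b), b)


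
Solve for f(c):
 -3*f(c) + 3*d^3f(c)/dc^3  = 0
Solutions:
 f(c) = C3*exp(c) + (C1*sin(sqrt(3)*c/2) + C2*cos(sqrt(3)*c/2))*exp(-c/2)


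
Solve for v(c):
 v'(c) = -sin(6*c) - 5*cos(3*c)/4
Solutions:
 v(c) = C1 - 5*sin(3*c)/12 + cos(6*c)/6


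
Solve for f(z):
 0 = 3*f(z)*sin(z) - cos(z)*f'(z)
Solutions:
 f(z) = C1/cos(z)^3


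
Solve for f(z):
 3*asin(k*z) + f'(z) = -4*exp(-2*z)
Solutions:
 f(z) = C1 - Piecewise((3*z*asin(k*z) - 2*exp(-2*z) + 3*sqrt(-k^2*z^2 + 1)/k, Ne(k, 0)), (-2*exp(-2*z), True))


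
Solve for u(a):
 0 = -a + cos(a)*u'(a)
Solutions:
 u(a) = C1 + Integral(a/cos(a), a)


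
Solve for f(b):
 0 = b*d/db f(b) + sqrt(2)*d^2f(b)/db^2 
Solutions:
 f(b) = C1 + C2*erf(2^(1/4)*b/2)


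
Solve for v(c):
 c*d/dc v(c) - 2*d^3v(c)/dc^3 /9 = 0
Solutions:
 v(c) = C1 + Integral(C2*airyai(6^(2/3)*c/2) + C3*airybi(6^(2/3)*c/2), c)


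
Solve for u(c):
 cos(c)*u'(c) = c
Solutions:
 u(c) = C1 + Integral(c/cos(c), c)


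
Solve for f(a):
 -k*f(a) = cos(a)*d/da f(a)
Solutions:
 f(a) = C1*exp(k*(log(sin(a) - 1) - log(sin(a) + 1))/2)


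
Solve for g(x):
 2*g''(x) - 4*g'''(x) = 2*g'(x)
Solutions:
 g(x) = C1 + (C2*sin(sqrt(7)*x/4) + C3*cos(sqrt(7)*x/4))*exp(x/4)


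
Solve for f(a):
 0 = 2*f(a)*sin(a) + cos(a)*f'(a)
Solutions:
 f(a) = C1*cos(a)^2


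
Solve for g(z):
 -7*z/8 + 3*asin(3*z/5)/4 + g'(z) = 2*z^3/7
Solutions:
 g(z) = C1 + z^4/14 + 7*z^2/16 - 3*z*asin(3*z/5)/4 - sqrt(25 - 9*z^2)/4


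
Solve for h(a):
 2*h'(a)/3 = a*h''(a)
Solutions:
 h(a) = C1 + C2*a^(5/3)


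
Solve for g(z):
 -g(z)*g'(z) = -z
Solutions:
 g(z) = -sqrt(C1 + z^2)
 g(z) = sqrt(C1 + z^2)


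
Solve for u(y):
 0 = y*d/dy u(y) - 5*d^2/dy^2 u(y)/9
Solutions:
 u(y) = C1 + C2*erfi(3*sqrt(10)*y/10)


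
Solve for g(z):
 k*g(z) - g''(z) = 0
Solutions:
 g(z) = C1*exp(-sqrt(k)*z) + C2*exp(sqrt(k)*z)


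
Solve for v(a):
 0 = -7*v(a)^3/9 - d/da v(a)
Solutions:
 v(a) = -3*sqrt(2)*sqrt(-1/(C1 - 7*a))/2
 v(a) = 3*sqrt(2)*sqrt(-1/(C1 - 7*a))/2


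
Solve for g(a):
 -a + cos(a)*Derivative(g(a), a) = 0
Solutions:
 g(a) = C1 + Integral(a/cos(a), a)


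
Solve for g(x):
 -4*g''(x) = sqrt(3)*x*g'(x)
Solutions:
 g(x) = C1 + C2*erf(sqrt(2)*3^(1/4)*x/4)


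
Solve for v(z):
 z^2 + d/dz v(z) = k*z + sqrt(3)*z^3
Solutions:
 v(z) = C1 + k*z^2/2 + sqrt(3)*z^4/4 - z^3/3


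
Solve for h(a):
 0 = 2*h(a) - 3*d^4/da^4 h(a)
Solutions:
 h(a) = C1*exp(-2^(1/4)*3^(3/4)*a/3) + C2*exp(2^(1/4)*3^(3/4)*a/3) + C3*sin(2^(1/4)*3^(3/4)*a/3) + C4*cos(2^(1/4)*3^(3/4)*a/3)


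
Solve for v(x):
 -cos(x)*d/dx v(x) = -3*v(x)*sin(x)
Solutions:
 v(x) = C1/cos(x)^3


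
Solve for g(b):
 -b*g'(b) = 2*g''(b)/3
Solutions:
 g(b) = C1 + C2*erf(sqrt(3)*b/2)


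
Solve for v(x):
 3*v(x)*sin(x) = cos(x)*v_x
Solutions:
 v(x) = C1/cos(x)^3


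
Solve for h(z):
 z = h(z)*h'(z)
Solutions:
 h(z) = -sqrt(C1 + z^2)
 h(z) = sqrt(C1 + z^2)


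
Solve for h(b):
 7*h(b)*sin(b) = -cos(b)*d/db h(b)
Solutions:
 h(b) = C1*cos(b)^7


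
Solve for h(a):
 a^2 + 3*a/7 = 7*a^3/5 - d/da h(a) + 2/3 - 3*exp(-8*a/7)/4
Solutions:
 h(a) = C1 + 7*a^4/20 - a^3/3 - 3*a^2/14 + 2*a/3 + 21*exp(-8*a/7)/32


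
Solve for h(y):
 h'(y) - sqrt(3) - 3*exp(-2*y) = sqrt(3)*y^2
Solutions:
 h(y) = C1 + sqrt(3)*y^3/3 + sqrt(3)*y - 3*exp(-2*y)/2


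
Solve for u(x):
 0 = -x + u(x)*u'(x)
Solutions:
 u(x) = -sqrt(C1 + x^2)
 u(x) = sqrt(C1 + x^2)


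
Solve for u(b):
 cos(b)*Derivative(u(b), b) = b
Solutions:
 u(b) = C1 + Integral(b/cos(b), b)


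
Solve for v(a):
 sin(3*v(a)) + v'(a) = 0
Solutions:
 v(a) = -acos((-C1 - exp(6*a))/(C1 - exp(6*a)))/3 + 2*pi/3
 v(a) = acos((-C1 - exp(6*a))/(C1 - exp(6*a)))/3


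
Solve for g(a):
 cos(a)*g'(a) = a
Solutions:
 g(a) = C1 + Integral(a/cos(a), a)


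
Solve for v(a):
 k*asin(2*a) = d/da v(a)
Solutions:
 v(a) = C1 + k*(a*asin(2*a) + sqrt(1 - 4*a^2)/2)


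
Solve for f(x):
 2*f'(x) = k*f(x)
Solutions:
 f(x) = C1*exp(k*x/2)


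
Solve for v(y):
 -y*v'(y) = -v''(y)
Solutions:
 v(y) = C1 + C2*erfi(sqrt(2)*y/2)


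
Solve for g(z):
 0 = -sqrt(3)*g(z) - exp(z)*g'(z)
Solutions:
 g(z) = C1*exp(sqrt(3)*exp(-z))


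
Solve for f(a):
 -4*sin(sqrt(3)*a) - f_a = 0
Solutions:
 f(a) = C1 + 4*sqrt(3)*cos(sqrt(3)*a)/3


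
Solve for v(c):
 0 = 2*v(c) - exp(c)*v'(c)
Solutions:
 v(c) = C1*exp(-2*exp(-c))


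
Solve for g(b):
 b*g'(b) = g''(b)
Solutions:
 g(b) = C1 + C2*erfi(sqrt(2)*b/2)


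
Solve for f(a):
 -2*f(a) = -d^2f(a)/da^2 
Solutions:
 f(a) = C1*exp(-sqrt(2)*a) + C2*exp(sqrt(2)*a)


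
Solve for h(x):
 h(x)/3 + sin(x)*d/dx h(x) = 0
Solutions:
 h(x) = C1*(cos(x) + 1)^(1/6)/(cos(x) - 1)^(1/6)


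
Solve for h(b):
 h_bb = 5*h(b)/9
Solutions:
 h(b) = C1*exp(-sqrt(5)*b/3) + C2*exp(sqrt(5)*b/3)


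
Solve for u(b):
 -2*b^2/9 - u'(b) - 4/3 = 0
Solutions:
 u(b) = C1 - 2*b^3/27 - 4*b/3


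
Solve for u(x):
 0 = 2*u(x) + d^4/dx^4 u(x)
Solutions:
 u(x) = (C1*sin(2^(3/4)*x/2) + C2*cos(2^(3/4)*x/2))*exp(-2^(3/4)*x/2) + (C3*sin(2^(3/4)*x/2) + C4*cos(2^(3/4)*x/2))*exp(2^(3/4)*x/2)


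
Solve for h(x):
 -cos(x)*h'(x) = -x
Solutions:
 h(x) = C1 + Integral(x/cos(x), x)


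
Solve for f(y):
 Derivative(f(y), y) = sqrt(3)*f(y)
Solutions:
 f(y) = C1*exp(sqrt(3)*y)


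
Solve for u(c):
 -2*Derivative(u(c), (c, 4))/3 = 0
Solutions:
 u(c) = C1 + C2*c + C3*c^2 + C4*c^3


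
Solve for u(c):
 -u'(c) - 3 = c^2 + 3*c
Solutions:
 u(c) = C1 - c^3/3 - 3*c^2/2 - 3*c


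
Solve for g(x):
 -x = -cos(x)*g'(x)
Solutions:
 g(x) = C1 + Integral(x/cos(x), x)


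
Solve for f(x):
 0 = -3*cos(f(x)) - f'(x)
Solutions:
 f(x) = pi - asin((C1 + exp(6*x))/(C1 - exp(6*x)))
 f(x) = asin((C1 + exp(6*x))/(C1 - exp(6*x)))


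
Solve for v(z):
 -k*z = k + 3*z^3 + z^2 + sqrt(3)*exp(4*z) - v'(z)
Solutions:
 v(z) = C1 + k*z^2/2 + k*z + 3*z^4/4 + z^3/3 + sqrt(3)*exp(4*z)/4


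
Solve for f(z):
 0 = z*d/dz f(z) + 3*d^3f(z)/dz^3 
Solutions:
 f(z) = C1 + Integral(C2*airyai(-3^(2/3)*z/3) + C3*airybi(-3^(2/3)*z/3), z)


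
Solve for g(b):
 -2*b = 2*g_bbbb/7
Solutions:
 g(b) = C1 + C2*b + C3*b^2 + C4*b^3 - 7*b^5/120


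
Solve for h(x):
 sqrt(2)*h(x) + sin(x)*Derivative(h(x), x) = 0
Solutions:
 h(x) = C1*(cos(x) + 1)^(sqrt(2)/2)/(cos(x) - 1)^(sqrt(2)/2)


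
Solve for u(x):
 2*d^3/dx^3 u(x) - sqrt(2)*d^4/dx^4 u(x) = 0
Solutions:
 u(x) = C1 + C2*x + C3*x^2 + C4*exp(sqrt(2)*x)
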